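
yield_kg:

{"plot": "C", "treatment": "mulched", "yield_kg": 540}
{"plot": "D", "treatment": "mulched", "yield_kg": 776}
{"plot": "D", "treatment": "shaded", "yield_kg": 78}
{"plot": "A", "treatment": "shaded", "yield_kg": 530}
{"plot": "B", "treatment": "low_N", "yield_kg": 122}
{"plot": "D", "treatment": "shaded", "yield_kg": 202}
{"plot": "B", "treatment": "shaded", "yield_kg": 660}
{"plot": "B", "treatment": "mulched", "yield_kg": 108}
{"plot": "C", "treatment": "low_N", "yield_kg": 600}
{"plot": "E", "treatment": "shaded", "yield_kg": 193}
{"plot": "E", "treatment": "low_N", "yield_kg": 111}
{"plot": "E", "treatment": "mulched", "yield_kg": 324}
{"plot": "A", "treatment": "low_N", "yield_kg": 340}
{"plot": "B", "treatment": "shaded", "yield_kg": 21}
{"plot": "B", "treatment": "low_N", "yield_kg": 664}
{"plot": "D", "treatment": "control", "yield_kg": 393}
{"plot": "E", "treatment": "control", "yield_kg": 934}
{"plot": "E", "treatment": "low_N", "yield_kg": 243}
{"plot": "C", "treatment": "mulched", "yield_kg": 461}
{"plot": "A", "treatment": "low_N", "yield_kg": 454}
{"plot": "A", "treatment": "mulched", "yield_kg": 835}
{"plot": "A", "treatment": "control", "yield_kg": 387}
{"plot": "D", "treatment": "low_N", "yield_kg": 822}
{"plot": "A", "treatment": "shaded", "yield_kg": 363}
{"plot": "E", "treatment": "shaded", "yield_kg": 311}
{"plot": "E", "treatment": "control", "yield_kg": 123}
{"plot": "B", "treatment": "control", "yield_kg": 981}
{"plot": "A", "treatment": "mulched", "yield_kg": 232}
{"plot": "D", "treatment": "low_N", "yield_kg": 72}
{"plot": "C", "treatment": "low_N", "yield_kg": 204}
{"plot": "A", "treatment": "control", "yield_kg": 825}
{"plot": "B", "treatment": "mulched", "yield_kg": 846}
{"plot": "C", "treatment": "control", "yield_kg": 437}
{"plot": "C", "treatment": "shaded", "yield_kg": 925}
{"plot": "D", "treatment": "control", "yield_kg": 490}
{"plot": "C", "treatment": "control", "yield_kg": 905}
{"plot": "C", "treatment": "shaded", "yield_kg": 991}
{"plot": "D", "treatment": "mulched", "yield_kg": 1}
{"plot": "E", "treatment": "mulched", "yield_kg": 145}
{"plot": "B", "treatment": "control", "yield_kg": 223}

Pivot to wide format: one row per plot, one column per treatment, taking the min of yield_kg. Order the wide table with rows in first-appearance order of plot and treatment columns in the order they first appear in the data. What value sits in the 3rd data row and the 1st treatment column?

With rows in first-appearance order of plot, row 3 is plot=A. treatment columns in first-appearance order: mulched, shaded, low_N, control; column 1 is mulched.
Long rows with plot=A, treatment=mulched: min(835, 232) = 232.

232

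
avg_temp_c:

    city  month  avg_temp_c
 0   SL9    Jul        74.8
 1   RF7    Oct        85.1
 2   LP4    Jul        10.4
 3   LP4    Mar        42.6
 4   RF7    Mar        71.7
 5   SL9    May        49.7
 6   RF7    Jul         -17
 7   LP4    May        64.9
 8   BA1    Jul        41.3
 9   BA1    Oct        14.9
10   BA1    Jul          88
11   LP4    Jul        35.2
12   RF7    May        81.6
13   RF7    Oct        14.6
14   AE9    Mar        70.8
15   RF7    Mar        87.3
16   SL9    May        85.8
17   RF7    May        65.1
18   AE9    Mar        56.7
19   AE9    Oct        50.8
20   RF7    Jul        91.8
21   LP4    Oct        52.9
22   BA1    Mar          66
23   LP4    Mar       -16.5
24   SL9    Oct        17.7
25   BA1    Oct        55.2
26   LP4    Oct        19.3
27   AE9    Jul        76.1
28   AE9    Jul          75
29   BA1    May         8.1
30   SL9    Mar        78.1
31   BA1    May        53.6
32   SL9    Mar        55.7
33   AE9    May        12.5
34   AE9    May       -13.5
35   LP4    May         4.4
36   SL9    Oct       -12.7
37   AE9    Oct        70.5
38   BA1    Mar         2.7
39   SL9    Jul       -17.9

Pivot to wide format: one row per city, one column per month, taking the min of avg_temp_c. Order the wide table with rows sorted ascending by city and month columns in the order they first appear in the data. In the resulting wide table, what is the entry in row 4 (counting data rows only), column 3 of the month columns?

71.7

With rows sorted ascending by city, row 4 is city=RF7. month columns in first-appearance order: Jul, Oct, Mar, May; column 3 is Mar.
Long rows with city=RF7, month=Mar: min(71.7, 87.3) = 71.7.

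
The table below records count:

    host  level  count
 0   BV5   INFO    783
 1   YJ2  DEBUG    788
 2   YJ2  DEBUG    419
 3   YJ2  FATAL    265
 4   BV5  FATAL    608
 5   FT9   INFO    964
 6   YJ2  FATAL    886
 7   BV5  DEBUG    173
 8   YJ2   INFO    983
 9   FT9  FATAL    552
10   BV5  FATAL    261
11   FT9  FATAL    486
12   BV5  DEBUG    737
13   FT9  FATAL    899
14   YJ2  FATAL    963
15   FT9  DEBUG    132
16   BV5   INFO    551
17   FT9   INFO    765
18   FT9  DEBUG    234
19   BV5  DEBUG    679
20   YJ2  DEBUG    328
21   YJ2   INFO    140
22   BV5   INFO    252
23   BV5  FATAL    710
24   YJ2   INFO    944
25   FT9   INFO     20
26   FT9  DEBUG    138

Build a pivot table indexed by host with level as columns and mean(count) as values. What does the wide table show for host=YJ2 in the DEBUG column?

Rows with host=YJ2 and level=DEBUG: count values are 788, 419, 328.
(788 + 419 + 328) / 3 = 511.67.

511.67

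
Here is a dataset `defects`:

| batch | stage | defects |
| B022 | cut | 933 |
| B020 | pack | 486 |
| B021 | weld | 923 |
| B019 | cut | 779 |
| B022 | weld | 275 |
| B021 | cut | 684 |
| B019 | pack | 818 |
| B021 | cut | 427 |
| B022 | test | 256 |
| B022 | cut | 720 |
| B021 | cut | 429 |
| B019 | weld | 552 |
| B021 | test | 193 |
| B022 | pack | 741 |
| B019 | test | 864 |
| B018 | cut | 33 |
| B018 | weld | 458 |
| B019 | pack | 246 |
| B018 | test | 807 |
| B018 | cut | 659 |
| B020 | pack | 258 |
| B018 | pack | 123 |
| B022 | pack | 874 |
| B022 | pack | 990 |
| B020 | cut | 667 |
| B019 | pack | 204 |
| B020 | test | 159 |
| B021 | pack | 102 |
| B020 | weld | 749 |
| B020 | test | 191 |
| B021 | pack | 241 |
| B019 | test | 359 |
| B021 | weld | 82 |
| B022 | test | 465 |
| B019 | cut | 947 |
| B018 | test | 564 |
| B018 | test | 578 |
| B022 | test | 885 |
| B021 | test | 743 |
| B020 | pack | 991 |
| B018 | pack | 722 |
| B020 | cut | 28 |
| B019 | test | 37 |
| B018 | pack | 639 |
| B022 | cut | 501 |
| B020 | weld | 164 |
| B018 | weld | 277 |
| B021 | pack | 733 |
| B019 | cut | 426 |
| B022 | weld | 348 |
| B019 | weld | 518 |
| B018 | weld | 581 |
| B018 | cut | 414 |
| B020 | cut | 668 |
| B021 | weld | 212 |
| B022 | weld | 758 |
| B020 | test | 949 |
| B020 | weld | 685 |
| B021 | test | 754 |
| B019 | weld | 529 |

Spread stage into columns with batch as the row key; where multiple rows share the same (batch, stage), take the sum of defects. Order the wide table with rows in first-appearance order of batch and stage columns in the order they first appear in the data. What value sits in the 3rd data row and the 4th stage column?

1690

With rows in first-appearance order of batch, row 3 is batch=B021. stage columns in first-appearance order: cut, pack, weld, test; column 4 is test.
Long rows with batch=B021, stage=test: 193 + 743 + 754 = 1690.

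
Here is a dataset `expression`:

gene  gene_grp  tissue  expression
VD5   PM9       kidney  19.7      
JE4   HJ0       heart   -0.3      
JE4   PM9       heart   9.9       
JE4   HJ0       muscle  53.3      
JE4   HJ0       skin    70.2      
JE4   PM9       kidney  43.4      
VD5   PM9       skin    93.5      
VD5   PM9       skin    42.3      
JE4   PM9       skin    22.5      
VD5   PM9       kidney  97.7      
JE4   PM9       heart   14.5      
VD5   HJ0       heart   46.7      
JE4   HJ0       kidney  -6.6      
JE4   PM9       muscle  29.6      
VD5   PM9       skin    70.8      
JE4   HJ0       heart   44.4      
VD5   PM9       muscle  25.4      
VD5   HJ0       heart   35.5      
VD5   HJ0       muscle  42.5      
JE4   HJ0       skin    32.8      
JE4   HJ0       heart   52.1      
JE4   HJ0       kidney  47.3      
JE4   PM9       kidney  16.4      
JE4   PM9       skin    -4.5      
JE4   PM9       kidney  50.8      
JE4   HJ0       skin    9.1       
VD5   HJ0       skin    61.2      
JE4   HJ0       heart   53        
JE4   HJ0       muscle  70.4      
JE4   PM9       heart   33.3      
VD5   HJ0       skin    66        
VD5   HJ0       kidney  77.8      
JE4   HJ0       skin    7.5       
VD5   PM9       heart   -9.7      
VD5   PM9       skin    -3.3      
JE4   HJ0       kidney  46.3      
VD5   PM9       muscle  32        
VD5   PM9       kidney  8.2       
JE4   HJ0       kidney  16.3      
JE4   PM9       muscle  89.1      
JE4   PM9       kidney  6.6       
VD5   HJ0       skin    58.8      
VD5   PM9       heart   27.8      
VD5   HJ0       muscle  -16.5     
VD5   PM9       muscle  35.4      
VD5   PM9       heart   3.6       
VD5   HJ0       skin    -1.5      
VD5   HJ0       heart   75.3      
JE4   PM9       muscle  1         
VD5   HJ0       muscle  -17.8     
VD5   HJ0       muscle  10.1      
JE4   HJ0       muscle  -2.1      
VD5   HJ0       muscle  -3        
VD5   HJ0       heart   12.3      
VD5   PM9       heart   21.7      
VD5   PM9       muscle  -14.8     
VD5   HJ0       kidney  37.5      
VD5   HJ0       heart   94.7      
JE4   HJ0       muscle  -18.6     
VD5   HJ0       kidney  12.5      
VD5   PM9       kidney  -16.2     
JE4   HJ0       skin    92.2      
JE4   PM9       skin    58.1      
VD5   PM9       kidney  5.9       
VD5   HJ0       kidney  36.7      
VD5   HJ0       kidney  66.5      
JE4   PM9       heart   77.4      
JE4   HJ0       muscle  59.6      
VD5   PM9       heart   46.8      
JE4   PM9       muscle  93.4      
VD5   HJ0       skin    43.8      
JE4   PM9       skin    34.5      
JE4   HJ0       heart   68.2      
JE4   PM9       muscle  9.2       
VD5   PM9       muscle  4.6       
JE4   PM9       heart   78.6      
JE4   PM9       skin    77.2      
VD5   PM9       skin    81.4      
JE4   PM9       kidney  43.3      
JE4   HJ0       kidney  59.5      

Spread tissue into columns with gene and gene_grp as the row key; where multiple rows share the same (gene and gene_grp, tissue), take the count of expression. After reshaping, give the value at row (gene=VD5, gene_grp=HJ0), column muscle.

Rows with gene=VD5, gene_grp=HJ0 and tissue=muscle: expression values are 42.5, -16.5, -17.8, 10.1, -3.
5 rows match — count = 5.

5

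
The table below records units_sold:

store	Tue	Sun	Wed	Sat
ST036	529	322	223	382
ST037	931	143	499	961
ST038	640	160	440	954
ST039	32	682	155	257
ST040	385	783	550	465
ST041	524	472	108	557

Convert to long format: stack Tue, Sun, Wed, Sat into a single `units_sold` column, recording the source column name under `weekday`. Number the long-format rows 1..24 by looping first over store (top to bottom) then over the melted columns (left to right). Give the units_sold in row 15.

155

24 rows total (6 × 4). Row 15: index ⌊(15-1)/4⌋ = 3 into store → ST039; (15-1) mod 4 = 2 into the melted columns → Wed.
So row 15 is (ST039, Wed, 155); units_sold = 155.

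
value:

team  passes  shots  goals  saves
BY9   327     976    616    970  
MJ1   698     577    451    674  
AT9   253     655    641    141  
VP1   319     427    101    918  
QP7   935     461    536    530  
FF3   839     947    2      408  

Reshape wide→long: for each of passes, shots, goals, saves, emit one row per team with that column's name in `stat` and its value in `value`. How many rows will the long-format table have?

24

6 team values × 4 melted columns = 24 rows.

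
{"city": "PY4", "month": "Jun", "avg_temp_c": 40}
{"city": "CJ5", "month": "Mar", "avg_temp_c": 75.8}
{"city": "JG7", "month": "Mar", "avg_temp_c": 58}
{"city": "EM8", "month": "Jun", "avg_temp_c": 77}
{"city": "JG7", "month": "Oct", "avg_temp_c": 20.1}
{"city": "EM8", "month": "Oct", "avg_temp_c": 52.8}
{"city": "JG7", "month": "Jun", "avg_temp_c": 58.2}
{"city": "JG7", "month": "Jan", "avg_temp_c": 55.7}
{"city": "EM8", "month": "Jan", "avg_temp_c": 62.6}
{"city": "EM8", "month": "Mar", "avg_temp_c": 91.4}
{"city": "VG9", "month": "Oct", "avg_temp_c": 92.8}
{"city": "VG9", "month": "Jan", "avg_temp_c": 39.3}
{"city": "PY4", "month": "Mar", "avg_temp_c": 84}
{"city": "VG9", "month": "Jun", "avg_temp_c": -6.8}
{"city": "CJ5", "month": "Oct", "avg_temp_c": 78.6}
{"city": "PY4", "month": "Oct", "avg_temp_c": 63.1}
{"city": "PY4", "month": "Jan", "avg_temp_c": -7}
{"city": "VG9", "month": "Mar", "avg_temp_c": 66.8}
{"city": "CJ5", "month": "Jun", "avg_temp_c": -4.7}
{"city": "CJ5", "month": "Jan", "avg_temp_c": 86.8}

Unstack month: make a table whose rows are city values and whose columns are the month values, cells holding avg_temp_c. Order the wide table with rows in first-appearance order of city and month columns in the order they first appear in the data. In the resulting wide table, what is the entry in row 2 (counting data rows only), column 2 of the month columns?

75.8

With rows in first-appearance order of city, row 2 is city=CJ5. month columns in first-appearance order: Jun, Mar, Oct, Jan; column 2 is Mar.
Long rows with city=CJ5, month=Mar: avg_temp_c = 75.8.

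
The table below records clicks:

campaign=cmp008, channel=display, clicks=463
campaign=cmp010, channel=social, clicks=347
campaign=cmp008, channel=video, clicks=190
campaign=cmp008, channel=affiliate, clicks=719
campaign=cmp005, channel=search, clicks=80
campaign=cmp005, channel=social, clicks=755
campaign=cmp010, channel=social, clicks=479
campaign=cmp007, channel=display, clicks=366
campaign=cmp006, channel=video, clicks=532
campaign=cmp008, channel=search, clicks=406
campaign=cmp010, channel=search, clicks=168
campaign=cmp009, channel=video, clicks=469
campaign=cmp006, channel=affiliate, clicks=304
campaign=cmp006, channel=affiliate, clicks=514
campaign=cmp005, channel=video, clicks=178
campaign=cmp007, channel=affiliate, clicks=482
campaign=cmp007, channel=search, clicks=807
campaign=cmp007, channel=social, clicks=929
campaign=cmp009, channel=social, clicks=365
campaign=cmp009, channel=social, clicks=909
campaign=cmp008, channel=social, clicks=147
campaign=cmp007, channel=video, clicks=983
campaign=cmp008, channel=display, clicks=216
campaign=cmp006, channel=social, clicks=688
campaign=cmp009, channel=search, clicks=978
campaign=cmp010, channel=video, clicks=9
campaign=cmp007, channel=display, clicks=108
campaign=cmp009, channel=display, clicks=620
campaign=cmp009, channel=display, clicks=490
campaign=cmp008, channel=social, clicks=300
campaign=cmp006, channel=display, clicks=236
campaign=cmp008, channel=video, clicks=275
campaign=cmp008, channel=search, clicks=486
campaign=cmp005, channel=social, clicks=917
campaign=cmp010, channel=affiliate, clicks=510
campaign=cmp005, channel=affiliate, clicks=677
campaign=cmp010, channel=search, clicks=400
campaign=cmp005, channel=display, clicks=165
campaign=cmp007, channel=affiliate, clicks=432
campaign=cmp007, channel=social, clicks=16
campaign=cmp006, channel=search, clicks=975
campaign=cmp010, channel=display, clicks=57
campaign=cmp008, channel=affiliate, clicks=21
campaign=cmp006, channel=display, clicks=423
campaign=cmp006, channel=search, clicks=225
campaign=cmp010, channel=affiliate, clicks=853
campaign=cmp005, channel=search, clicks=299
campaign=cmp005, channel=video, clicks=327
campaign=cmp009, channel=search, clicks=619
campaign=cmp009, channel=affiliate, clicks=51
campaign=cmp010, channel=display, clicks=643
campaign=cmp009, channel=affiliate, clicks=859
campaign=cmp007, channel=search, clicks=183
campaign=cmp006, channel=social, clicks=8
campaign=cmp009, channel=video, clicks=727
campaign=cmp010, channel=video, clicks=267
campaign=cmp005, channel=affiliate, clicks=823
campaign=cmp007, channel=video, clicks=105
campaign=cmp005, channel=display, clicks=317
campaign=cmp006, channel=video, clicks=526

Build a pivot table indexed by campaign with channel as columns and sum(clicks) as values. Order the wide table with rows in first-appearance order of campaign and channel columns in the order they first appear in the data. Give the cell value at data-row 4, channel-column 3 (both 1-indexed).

With rows in first-appearance order of campaign, row 4 is campaign=cmp007. channel columns in first-appearance order: display, social, video, affiliate, search; column 3 is video.
Long rows with campaign=cmp007, channel=video: 983 + 105 = 1088.

1088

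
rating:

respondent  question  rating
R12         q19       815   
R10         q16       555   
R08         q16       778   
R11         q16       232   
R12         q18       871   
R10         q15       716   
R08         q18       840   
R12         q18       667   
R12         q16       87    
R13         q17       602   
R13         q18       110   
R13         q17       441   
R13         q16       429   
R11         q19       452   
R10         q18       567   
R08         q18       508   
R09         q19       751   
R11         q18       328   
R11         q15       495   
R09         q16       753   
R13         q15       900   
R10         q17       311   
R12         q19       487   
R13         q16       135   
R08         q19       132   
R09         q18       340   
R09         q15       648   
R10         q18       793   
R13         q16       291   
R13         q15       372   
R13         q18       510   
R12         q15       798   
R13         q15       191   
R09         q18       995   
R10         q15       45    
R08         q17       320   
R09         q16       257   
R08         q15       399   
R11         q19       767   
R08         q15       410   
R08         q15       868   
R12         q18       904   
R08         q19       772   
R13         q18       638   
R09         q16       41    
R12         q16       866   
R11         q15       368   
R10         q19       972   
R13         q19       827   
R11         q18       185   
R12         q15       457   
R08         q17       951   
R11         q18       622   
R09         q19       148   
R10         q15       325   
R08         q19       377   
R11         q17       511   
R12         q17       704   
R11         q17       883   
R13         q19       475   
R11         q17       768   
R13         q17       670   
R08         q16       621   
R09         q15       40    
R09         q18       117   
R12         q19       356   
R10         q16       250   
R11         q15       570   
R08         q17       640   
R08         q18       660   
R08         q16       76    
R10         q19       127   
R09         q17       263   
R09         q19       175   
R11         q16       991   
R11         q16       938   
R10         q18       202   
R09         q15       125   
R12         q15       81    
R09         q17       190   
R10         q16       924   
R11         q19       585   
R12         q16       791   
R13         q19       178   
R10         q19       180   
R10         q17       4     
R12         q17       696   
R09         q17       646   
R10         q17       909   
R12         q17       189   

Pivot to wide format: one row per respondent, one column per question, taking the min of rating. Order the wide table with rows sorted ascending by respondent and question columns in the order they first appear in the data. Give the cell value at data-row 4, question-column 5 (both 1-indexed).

With rows sorted ascending by respondent, row 4 is respondent=R11. question columns in first-appearance order: q19, q16, q18, q15, q17; column 5 is q17.
Long rows with respondent=R11, question=q17: min(511, 883, 768) = 511.

511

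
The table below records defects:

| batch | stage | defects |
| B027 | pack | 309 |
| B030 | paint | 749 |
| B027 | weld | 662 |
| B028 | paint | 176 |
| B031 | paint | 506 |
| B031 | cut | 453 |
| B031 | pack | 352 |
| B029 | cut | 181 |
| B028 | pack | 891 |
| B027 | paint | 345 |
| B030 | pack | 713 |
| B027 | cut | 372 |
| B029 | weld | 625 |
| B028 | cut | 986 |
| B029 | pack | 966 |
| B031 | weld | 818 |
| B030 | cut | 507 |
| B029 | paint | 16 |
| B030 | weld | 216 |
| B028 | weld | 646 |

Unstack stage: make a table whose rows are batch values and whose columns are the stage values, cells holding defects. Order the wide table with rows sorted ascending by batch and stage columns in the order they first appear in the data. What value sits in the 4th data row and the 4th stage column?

507

With rows sorted ascending by batch, row 4 is batch=B030. stage columns in first-appearance order: pack, paint, weld, cut; column 4 is cut.
Long rows with batch=B030, stage=cut: defects = 507.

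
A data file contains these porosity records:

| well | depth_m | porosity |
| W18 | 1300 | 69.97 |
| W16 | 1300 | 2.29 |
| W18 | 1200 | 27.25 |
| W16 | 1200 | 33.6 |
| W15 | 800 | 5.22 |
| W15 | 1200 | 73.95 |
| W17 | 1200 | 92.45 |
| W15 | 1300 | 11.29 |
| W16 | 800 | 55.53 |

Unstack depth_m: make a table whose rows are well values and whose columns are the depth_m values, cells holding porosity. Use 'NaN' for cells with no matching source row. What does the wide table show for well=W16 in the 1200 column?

The long row with well=W16, depth_m=1200 has porosity=33.6.

33.6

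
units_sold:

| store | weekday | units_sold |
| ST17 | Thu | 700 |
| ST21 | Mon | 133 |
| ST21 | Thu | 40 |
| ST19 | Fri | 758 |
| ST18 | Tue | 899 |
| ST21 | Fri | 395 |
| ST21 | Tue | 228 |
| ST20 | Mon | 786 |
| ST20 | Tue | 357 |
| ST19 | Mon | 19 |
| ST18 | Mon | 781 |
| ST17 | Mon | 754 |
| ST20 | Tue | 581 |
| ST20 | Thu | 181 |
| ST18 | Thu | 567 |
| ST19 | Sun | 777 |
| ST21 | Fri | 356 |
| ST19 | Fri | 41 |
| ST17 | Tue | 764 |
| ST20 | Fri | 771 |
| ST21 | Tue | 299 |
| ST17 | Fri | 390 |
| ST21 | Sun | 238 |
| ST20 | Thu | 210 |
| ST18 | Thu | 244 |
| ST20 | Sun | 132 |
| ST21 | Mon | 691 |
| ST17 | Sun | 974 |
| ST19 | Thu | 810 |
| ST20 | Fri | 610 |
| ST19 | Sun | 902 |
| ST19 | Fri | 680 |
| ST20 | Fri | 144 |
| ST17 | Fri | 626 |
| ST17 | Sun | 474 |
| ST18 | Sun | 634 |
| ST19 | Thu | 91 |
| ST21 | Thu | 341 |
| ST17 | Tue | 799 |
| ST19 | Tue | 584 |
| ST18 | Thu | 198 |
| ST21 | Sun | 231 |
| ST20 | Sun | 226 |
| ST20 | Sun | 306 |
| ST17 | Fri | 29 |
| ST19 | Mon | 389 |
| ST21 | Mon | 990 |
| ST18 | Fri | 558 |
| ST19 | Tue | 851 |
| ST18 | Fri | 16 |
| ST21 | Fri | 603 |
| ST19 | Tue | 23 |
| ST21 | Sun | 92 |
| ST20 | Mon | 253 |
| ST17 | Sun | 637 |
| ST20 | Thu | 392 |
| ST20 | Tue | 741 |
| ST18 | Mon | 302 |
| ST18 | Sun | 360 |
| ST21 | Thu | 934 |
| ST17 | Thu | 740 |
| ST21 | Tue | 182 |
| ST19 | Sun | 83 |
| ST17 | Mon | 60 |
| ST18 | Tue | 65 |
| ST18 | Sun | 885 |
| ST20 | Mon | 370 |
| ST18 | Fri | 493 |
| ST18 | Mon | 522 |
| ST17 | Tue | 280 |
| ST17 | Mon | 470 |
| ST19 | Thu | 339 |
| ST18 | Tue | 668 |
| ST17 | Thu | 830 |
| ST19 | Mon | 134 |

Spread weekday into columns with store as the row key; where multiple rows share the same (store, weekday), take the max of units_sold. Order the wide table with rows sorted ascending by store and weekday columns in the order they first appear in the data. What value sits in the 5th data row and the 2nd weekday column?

With rows sorted ascending by store, row 5 is store=ST21. weekday columns in first-appearance order: Thu, Mon, Fri, Tue, Sun; column 2 is Mon.
Long rows with store=ST21, weekday=Mon: max(133, 691, 990) = 990.

990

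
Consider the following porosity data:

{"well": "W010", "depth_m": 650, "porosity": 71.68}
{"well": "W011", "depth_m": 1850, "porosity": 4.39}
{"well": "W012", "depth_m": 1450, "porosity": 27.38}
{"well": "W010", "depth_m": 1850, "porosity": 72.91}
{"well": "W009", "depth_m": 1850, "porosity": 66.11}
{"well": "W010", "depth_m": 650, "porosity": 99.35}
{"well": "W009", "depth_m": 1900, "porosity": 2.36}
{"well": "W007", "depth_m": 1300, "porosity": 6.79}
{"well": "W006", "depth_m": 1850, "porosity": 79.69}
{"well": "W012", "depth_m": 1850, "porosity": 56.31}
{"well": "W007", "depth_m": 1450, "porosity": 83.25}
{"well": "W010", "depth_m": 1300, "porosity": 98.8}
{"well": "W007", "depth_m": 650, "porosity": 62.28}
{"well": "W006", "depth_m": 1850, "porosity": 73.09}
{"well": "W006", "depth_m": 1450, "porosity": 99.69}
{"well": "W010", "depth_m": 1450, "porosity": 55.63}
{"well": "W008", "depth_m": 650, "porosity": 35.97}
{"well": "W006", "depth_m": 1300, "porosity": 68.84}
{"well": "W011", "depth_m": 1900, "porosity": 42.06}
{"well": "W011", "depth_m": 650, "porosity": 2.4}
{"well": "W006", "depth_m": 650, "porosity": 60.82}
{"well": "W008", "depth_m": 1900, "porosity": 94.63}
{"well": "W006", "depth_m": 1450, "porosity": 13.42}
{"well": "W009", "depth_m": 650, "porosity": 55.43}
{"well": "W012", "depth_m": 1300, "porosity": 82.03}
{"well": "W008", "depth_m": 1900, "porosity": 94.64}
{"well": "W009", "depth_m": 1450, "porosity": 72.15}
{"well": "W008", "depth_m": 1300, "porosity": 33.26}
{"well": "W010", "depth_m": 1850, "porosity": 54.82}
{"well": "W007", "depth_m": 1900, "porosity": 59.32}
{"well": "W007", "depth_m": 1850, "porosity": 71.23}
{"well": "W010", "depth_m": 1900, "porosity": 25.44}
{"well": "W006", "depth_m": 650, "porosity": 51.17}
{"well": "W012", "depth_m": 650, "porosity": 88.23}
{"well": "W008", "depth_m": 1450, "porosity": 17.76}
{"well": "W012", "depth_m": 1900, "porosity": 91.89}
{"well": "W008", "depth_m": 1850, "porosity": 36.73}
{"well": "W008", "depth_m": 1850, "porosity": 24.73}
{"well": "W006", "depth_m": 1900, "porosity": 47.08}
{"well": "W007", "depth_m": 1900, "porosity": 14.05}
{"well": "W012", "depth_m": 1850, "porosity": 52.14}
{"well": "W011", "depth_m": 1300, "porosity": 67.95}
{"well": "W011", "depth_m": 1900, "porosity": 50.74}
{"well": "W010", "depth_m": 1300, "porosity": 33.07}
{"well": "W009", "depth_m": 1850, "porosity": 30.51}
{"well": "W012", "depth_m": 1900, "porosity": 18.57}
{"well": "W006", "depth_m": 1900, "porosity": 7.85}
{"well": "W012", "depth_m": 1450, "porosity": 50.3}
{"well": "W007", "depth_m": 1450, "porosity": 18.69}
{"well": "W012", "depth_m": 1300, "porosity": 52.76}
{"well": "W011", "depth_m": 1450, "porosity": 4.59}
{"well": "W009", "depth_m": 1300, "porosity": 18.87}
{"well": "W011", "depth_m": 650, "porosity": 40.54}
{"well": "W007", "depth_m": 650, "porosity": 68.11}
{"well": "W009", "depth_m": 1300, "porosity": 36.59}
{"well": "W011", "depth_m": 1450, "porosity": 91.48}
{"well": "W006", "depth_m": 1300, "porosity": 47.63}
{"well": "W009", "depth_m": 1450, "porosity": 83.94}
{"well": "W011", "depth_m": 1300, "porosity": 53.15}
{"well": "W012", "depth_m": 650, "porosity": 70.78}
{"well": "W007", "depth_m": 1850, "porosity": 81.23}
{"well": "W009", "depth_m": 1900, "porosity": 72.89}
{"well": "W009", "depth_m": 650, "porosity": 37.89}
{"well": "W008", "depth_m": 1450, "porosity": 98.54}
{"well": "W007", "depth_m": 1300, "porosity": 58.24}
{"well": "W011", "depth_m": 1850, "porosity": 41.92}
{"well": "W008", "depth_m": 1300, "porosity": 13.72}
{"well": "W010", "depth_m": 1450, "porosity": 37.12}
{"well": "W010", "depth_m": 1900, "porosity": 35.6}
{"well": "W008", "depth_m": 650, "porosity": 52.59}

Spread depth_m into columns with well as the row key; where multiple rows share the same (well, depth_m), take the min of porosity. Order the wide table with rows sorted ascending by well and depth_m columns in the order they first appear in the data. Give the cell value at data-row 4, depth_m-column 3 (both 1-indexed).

With rows sorted ascending by well, row 4 is well=W009. depth_m columns in first-appearance order: 650, 1850, 1450, 1900, 1300; column 3 is 1450.
Long rows with well=W009, depth_m=1450: min(72.15, 83.94) = 72.15.

72.15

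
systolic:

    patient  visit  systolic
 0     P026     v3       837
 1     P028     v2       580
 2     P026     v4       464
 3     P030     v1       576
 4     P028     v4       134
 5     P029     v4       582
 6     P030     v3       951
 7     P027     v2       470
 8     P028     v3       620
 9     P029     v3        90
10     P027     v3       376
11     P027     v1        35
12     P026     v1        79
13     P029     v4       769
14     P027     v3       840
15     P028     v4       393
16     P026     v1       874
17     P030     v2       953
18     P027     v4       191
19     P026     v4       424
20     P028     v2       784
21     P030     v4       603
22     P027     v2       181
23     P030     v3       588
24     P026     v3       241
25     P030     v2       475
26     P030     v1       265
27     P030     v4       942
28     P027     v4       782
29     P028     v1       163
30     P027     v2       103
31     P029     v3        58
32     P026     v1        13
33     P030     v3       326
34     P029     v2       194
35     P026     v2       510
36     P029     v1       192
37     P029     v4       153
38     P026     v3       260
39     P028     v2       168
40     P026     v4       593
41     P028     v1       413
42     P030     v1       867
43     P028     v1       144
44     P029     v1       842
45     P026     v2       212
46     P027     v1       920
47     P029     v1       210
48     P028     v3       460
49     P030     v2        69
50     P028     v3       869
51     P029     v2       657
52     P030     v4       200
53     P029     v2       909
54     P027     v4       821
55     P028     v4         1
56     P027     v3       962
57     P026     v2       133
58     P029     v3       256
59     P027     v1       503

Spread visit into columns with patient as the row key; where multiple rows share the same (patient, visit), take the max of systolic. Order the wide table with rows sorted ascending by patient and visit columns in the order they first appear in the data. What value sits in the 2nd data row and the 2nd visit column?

With rows sorted ascending by patient, row 2 is patient=P027. visit columns in first-appearance order: v3, v2, v4, v1; column 2 is v2.
Long rows with patient=P027, visit=v2: max(470, 181, 103) = 470.

470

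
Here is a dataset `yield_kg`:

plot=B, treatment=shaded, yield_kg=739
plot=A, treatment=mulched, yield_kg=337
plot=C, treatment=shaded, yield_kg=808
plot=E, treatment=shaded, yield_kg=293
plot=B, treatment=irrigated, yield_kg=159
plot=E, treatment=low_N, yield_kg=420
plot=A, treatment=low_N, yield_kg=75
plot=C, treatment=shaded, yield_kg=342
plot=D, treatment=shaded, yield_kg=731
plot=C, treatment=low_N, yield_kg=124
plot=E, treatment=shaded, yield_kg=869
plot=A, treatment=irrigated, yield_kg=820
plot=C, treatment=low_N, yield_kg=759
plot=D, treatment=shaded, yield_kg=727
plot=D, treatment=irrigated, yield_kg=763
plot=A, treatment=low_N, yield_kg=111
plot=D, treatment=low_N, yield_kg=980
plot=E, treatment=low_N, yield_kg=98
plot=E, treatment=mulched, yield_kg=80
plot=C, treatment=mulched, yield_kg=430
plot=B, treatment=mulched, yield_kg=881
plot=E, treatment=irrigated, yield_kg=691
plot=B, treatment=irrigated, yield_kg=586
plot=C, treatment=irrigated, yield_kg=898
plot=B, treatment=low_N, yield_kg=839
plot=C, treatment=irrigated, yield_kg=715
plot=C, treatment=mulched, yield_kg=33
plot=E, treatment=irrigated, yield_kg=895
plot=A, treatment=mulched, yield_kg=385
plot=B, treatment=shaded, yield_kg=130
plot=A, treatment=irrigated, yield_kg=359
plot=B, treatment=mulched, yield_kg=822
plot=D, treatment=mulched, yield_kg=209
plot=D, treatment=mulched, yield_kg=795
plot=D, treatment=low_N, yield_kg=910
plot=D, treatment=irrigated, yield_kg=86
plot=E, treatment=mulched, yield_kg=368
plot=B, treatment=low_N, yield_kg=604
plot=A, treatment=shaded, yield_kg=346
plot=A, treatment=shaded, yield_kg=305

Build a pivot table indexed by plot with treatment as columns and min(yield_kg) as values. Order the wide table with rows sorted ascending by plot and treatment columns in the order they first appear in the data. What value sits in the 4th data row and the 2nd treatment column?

With rows sorted ascending by plot, row 4 is plot=D. treatment columns in first-appearance order: shaded, mulched, irrigated, low_N; column 2 is mulched.
Long rows with plot=D, treatment=mulched: min(209, 795) = 209.

209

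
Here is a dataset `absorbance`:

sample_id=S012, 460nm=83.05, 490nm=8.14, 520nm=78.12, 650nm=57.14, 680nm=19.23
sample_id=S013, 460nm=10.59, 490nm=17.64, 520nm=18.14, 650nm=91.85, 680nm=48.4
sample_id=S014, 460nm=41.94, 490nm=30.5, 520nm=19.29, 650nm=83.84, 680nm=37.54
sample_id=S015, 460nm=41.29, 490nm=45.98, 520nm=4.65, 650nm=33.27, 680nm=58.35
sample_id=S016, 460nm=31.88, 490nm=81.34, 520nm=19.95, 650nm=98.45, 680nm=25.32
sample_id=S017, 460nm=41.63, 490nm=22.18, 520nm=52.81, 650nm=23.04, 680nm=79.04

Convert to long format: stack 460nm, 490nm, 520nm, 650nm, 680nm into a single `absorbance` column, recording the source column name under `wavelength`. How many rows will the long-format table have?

30

6 sample_id values × 5 melted columns = 30 rows.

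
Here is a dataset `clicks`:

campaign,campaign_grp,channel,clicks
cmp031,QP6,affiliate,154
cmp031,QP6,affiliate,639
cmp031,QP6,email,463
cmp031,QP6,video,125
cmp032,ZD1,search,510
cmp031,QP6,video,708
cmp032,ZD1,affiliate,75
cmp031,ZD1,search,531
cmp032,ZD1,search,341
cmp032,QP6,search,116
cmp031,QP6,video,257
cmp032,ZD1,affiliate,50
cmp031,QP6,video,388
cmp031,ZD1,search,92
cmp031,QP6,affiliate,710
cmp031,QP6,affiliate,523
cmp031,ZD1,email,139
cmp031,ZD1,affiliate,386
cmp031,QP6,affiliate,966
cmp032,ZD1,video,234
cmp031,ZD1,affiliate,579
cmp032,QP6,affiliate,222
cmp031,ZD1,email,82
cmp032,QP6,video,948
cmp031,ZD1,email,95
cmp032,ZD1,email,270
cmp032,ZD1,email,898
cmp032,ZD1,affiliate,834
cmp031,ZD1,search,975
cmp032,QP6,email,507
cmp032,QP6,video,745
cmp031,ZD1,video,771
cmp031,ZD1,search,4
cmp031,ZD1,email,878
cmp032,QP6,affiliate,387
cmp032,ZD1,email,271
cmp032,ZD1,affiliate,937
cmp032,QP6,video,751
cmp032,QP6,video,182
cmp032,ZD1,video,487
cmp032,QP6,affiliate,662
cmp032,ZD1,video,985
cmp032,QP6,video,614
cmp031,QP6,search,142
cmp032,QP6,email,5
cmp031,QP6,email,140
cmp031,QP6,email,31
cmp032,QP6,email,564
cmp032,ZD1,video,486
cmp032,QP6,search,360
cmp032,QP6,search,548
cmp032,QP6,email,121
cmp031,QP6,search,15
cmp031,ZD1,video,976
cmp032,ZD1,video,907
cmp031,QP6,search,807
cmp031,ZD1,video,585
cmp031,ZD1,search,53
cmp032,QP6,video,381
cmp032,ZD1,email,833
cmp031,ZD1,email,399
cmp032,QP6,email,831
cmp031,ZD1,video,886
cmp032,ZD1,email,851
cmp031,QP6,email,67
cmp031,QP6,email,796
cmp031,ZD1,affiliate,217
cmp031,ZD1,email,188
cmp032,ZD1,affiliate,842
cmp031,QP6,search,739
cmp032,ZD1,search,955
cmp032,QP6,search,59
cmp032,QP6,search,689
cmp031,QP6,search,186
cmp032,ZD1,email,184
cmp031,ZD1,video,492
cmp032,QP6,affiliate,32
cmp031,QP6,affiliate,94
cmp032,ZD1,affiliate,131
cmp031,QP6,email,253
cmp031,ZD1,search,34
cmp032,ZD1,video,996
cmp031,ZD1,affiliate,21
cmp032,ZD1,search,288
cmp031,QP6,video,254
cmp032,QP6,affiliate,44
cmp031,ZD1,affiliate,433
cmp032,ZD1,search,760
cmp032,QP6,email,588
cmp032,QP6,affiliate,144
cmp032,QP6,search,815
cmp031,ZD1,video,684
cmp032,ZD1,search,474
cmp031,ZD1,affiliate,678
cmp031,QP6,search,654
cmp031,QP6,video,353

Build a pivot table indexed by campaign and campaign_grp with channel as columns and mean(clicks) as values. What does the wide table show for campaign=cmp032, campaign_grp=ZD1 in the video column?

Rows with campaign=cmp032, campaign_grp=ZD1 and channel=video: clicks values are 234, 487, 985, 486, 907, 996.
(234 + 487 + 985 + 486 + 907 + 996) / 6 = 682.50.

682.50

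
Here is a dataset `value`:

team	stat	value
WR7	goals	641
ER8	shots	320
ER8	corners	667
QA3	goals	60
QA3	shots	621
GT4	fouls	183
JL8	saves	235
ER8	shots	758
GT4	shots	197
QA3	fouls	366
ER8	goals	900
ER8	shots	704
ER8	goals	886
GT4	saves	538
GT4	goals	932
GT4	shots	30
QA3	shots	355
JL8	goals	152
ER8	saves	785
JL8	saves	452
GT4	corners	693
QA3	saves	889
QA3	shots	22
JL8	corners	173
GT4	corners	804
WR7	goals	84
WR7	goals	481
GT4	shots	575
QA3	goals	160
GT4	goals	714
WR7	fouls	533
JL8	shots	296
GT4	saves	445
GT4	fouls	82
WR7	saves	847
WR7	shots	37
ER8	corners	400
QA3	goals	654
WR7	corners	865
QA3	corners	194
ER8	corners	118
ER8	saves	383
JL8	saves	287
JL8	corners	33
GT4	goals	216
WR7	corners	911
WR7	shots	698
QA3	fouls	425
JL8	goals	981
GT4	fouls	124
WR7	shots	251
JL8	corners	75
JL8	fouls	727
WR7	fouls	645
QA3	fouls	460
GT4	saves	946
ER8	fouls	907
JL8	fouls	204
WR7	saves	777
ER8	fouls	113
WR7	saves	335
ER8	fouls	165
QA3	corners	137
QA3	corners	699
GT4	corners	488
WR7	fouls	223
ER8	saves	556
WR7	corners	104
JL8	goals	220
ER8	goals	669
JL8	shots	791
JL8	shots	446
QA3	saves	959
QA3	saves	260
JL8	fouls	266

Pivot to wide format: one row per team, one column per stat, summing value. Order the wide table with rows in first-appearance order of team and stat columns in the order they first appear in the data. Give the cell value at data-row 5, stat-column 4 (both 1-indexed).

1197

With rows in first-appearance order of team, row 5 is team=JL8. stat columns in first-appearance order: goals, shots, corners, fouls, saves; column 4 is fouls.
Long rows with team=JL8, stat=fouls: 727 + 204 + 266 = 1197.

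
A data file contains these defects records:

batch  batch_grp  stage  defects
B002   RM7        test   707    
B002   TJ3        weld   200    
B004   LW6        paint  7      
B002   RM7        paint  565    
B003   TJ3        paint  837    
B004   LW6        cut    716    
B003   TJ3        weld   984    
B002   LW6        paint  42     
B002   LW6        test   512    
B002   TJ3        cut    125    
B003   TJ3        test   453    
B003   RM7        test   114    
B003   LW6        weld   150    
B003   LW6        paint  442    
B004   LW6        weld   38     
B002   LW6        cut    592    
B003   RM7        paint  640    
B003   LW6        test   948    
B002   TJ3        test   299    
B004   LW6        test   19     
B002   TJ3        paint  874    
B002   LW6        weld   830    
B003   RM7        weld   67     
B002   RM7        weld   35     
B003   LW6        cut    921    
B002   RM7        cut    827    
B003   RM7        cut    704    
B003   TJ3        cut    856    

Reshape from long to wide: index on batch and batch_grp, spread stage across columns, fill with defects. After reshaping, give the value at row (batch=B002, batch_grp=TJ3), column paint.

Wide layout: rows indexed by batch and batch_grp, columns are the 4 distinct stage values (test, weld, paint, cut).
Cell (batch=B002, batch_grp=TJ3, stage=paint) draws from the long row where batch=B002, batch_grp=TJ3 and stage=paint, which has defects=874.

874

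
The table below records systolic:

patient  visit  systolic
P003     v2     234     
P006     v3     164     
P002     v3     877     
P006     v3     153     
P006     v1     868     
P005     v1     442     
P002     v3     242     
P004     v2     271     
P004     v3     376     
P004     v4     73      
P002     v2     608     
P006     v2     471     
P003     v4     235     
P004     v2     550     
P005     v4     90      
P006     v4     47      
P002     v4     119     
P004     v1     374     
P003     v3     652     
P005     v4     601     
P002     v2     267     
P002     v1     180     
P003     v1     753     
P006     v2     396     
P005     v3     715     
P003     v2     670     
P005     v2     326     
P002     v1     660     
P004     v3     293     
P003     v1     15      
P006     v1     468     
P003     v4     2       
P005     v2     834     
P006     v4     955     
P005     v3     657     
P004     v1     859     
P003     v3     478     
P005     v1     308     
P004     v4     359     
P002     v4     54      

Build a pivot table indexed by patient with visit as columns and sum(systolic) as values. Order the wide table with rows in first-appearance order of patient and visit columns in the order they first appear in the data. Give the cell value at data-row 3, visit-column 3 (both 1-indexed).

With rows in first-appearance order of patient, row 3 is patient=P002. visit columns in first-appearance order: v2, v3, v1, v4; column 3 is v1.
Long rows with patient=P002, visit=v1: 180 + 660 = 840.

840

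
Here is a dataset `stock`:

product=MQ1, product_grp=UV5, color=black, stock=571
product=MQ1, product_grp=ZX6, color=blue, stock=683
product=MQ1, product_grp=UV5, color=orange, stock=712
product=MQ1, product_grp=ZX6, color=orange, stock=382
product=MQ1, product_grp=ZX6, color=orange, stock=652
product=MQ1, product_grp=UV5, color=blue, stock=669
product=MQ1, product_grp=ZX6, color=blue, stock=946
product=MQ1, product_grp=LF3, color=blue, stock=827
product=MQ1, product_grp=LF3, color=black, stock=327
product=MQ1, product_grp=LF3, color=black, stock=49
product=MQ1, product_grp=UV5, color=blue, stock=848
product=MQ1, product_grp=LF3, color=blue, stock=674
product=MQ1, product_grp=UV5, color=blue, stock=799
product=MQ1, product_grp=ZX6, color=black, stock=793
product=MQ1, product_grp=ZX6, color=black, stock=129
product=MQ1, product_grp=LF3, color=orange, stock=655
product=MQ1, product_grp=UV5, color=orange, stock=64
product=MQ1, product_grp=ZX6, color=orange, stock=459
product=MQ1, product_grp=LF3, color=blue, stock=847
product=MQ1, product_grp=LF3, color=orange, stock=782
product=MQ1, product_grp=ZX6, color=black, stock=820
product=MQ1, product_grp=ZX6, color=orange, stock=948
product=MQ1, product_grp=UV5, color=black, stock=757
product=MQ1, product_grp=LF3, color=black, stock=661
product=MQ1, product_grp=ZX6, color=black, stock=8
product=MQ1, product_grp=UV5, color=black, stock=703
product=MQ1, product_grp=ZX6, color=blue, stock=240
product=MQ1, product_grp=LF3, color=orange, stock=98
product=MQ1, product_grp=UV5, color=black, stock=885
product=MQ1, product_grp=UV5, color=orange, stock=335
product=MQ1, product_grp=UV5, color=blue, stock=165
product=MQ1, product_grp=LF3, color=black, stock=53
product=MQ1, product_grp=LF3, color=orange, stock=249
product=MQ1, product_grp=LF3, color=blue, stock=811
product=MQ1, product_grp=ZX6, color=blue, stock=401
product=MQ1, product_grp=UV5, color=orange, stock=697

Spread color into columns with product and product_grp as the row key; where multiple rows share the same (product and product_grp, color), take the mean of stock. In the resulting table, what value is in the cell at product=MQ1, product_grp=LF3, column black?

272.50

Rows with product=MQ1, product_grp=LF3 and color=black: stock values are 327, 49, 661, 53.
(327 + 49 + 661 + 53) / 4 = 272.50.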